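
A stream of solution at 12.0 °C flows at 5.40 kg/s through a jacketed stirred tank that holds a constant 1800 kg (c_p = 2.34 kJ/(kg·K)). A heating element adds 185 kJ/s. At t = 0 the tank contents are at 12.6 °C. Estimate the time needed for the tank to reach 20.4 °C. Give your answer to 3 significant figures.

270 s

M c_p dT/dt = ṁ c_p (T_in − T) + Q̇.
τ = M/ṁ = 333.33 s; T_ss = T_in + Q̇/(ṁ c_p) = 26.641 °C.
T(t) = T_ss + (T₀ − T_ss) e^(−t/τ). Set T = 20.4:
e^(−t/τ) = (20.4 − 26.641)/(12.6 − 26.641) = 0.44447
t = −333.33 · ln(0.44447) = 270.29 s.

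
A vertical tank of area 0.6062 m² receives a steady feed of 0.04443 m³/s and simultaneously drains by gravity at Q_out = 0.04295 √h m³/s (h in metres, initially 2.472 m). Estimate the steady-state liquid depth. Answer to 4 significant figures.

1.070 m

Level balance: A dh/dt = 0.04443 − 0.04295 √h. Setting dh/dt = 0:
Q_in = 0.04295 √h_ss ⇒ √h_ss = 0.04443/0.04295 = 1.03446.
h_ss = 1.03446² = 1.07010 m. (Since h₀ = 2.472 m > h_ss, the level will fall toward this value.)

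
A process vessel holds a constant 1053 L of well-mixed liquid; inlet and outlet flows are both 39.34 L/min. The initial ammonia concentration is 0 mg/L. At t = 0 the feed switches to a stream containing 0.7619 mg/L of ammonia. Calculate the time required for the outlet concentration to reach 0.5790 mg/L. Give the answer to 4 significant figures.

Transient balance on the dissolved component: V dC/dt = Q(C_in − C), so τ = V/Q = 26.7666 min.
C(t) = C_in + (C₀ − C_in) e^(−t/τ). Set C = 0.5790 and solve for t:
e^(−t/τ) = (C − C_in)/(C₀ − C_in) = (0.5790 − 0.7619)/(0 − 0.7619) = 0.240058
t = −τ ln(…) = 26.7666 × 1.42688 = 38.1927 min.

38.19 min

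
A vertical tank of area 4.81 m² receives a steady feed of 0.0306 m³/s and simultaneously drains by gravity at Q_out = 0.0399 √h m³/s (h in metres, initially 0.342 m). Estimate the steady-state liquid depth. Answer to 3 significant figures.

Volume balance on the tank: A dh/dt = Q_in − 0.0399 √h. At steady state dh/dt = 0:
Q_in = 0.0399 √h_ss ⇒ √h_ss = 0.0306/0.0399 = 0.76692.
h_ss = 0.76692² = 0.58816 m. (Since h₀ = 0.342 m < h_ss, the level will rise toward this value.)

0.588 m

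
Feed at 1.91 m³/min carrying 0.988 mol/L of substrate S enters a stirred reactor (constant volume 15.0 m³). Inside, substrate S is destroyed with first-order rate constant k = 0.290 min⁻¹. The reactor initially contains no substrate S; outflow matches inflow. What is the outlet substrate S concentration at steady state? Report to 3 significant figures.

0.301 mol/L

Accumulation = in − out − consumed: V dC/dt = Q C_in − Q C − k V C.
Steady state (dC/dt = 0): C_ss = Q C_in/(Q + kV) = C_in/(1 + kV/Q).
C_ss = 1.91·0.988/(1.91 + 0.290·15.0) = 1.8871/6.2600 = 0.30145 mol/L.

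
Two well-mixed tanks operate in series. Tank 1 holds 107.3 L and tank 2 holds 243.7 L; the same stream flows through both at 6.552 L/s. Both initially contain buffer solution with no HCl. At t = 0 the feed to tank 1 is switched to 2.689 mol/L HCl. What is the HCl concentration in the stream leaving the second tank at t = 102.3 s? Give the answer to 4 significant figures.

2.386 mol/L

Species balance on tank i: dCᵢ/dt = (Cᵢ₋₁ − Cᵢ)/τᵢ with τᵢ = Vᵢ/Q.
τ₁ = 107.3/6.552 = 16.3767 s; τ₂ = 243.7/6.552 = 37.1947 s.
Solving the cascade with C₁(0)=C₂(0)=0 gives C₂(t) = C_in[1 − (τ₁ e^(−t/τ₁) − τ₂ e^(−t/τ₂))/(τ₁ − τ₂)].
At t = 102.3: e^(−t/τ₁) = 0.00193686, e^(−t/τ₂) = 0.0639031.
C₂ = 2.689·[1 − (16.3767·0.00193686 − 37.1947·0.0639031)/(-20.8181)] = 2.689·0.887351 = 2.38609 mol/L.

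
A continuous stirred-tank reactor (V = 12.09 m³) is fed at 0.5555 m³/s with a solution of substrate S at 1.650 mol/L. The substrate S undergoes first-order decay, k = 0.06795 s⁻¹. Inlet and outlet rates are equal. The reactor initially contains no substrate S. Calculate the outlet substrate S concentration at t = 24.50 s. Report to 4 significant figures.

Accumulation = in − out − consumed: V dC/dt = Q C_in − Q C − k V C.
This is linear with rate a = Q/V + k = 0.113897 s⁻¹.
C_ss = Q C_in/(Q + kV) = 0.665624 mol/L; C(t) = C_ss + (C₀ − C_ss) e^(−a t).
C(24.50) = 0.665624 + (-0.665624)·e^(−0.113897·24.50) = 0.665624 + (-0.665624)·0.0613919 = 0.624760 mol/L.

0.6248 mol/L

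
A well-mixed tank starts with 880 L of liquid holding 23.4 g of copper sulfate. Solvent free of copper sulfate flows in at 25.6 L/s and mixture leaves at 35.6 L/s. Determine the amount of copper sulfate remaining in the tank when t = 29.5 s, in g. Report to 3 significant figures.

5.47 g

Total volume: dV/dt = Q_in − Q_out = -10.000 L/s, so V(t) = 880 − 10.000 t and V(29.5) = 585.00 L.
No copper sulfate enters, so dm/dt = −Q_out · (m/V).
Separate: dm/m = −Q_out dt/V(t) ⇒ ln(m/m₀) = −(Q_out/(Q_in−Q_out)) ln(V/V₀).
m = m₀ (V₀/V)^(Q_out/(Q_in−Q_out)) = 23.4 × (880/585.00)^(-3.5600) = 5.4693 g.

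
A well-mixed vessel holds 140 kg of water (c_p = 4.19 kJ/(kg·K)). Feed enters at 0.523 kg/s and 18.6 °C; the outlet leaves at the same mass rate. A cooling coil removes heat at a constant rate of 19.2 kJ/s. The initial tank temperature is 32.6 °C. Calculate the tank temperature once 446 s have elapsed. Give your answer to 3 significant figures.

M c_p dT/dt = ṁ c_p (T_in − T) − Q̇.
τ = M/ṁ = 267.69 s; T_ss = T_in − Q̇/(ṁ c_p) = 18.6 − 19.2/(0.523·4.19) = 9.8384 °C.
Integrating: T(t) = T_ss + (T₀ − T_ss) e^(−t/τ).
T(446) = 9.8384 + (22.762)·e^(−446/267.69) = 9.8384 + (22.762)·0.18898 = 14.140 °C.

14.1 °C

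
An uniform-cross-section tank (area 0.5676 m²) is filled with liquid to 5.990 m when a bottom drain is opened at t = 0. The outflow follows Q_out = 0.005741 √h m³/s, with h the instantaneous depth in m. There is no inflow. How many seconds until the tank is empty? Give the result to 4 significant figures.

Accumulation of liquid (constant cross-section A): A dh/dt = −0.005741 √h.
This is separable: 2 d(√h)/dt = −0.005741/A, so √h = √h₀ − (0.005741/(2A)) t.
Tank is empty when √h = 0: t_empty = 2A√h₀/0.005741.
t_empty = 2·0.5676·√5.990/0.005741 = 1.13520·2.44745/0.005741 = 483.947 s.

483.9 s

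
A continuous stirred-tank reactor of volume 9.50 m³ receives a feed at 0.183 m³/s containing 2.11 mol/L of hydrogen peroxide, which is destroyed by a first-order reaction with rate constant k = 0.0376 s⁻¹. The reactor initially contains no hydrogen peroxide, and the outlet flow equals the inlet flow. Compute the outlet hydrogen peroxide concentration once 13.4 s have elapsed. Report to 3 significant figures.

0.381 mol/L

Accumulation = in − out − consumed: V dC/dt = Q C_in − Q C − k V C.
This is linear with rate a = Q/V + k = 0.056863 s⁻¹.
C_ss = Q C_in/(Q + kV) = 0.71479 mol/L; C(t) = C_ss + (C₀ − C_ss) e^(−a t).
C(13.4) = 0.71479 + (-0.71479)·e^(−0.056863·13.4) = 0.71479 + (-0.71479)·0.46675 = 0.38116 mol/L.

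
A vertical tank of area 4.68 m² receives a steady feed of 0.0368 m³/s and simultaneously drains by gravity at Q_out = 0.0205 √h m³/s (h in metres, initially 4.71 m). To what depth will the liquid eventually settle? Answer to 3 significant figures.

3.22 m

Level balance: A dh/dt = 0.0368 − 0.0205 √h. Setting dh/dt = 0:
Q_in = 0.0205 √h_ss ⇒ √h_ss = 0.0368/0.0205 = 1.7951.
h_ss = 1.7951² = 3.2225 m. (Since h₀ = 4.71 m > h_ss, the level will fall toward this value.)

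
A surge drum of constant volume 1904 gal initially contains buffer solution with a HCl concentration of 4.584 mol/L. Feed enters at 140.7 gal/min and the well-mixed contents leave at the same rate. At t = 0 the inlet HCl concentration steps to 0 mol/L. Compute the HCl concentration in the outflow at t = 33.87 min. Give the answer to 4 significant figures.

Mass balance on the solute (V constant): V dC/dt = Q(C_in − C).
Rewrite as dC/dt + C/τ = C_in/τ, τ = V/Q = 13.5323 min.
Integrating: C(t) = C_in + (C₀ − C_in) e^(−t/τ).
C(33.87) = 0 + (4.584 − 0)·e^(−33.87/13.5323) = 0 + (4.58400)·0.0818478 = 0.375190 mol/L.

0.3752 mol/L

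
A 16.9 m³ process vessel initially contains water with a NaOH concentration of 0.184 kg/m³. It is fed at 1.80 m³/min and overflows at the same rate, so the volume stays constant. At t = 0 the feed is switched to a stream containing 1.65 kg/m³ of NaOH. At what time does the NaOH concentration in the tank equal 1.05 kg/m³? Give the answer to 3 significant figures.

Species balance: V dC/dt = Q(C_in − C) ⇒ τ = V/Q = 9.3889 min.
C(t) = C_in + (C₀ − C_in) e^(−t/τ). Set C = 1.05 and solve for t:
e^(−t/τ) = (C − C_in)/(C₀ − C_in) = (1.05 − 1.65)/(0.184 − 1.65) = 0.40928
t = −τ ln(…) = 9.3889 × 0.89336 = 8.3877 min.

8.39 min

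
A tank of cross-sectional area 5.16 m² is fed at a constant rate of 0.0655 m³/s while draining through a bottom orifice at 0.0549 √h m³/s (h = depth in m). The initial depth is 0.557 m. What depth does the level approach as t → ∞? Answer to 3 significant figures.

Level balance: A dh/dt = 0.0655 − 0.0549 √h. Setting dh/dt = 0:
Q_in = 0.0549 √h_ss ⇒ √h_ss = 0.0655/0.0549 = 1.1931.
h_ss = 1.1931² = 1.4234 m. (Since h₀ = 0.557 m < h_ss, the level will rise toward this value.)

1.42 m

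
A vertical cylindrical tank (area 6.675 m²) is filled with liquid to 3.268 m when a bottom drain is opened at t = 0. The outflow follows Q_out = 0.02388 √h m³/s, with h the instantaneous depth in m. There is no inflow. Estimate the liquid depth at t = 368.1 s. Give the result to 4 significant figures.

1.321 m

With no inflow, A dh/dt = −0.02388 √h.
This is separable: 2 d(√h)/dt = −0.02388/A, so √h = √h₀ − (0.02388/(2A)) t.
√h = √3.268 − 0.02388·368.1/(2·6.675) = 1.80776 − 0.658444 = 1.14932.
h = 1.14932² = 1.32093 m.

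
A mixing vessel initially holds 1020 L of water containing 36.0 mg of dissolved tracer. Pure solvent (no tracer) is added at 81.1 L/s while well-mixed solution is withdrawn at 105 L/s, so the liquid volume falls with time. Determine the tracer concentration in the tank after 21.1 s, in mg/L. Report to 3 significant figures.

Let m(t) be the amount of tracer. Volume: V(t) = V₀ + (Q_in − Q_out) t = 1020 − 23.900 t; V(21.1) = 515.71 L.
Species balance (pure solvent in): dm/dt = −Q_out · m/V(t).
Separate: dm/m = −Q_out dt/V(t) ⇒ ln(m/m₀) = −(Q_out/(Q_in−Q_out)) ln(V/V₀).
m = m₀ (V₀/V)^(Q_out/(Q_in−Q_out)) = 36.0 × (1020/515.71)^(-4.3933) = 1.7990 mg.
C = m/V = 1.7990/515.71 = 0.0034884 mg/L.

0.00349 mg/L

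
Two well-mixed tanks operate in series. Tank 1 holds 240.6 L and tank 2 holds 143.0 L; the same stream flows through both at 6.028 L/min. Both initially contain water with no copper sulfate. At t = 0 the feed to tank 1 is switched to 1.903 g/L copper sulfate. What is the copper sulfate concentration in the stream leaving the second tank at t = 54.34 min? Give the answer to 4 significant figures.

0.9829 g/L

Time constants: τᵢ = Vᵢ/Q for each well-mixed tank.
τ₁ = 240.6/6.028 = 39.9137 min; τ₂ = 143.0/6.028 = 23.7226 min.
Solving the cascade with C₁(0)=C₂(0)=0 gives C₂(t) = C_in[1 − (τ₁ e^(−t/τ₁) − τ₂ e^(−t/τ₂))/(τ₁ − τ₂)].
At t = 54.34: e^(−t/τ₁) = 0.256292, e^(−t/τ₂) = 0.101202.
C₂ = 1.903·[1 − (39.9137·0.256292 − 23.7226·0.101202)/(16.1911)] = 1.903·0.516474 = 0.982850 g/L.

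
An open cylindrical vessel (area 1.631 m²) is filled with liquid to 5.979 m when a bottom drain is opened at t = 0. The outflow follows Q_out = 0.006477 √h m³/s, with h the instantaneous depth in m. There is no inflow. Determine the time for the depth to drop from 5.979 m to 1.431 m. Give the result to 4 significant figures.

With no inflow, A dh/dt = −0.006477 √h.
∫ h^(−1/2) dh = −(0.006477/A) ∫ dt, giving 2√h = 2√h₀ − (0.006477/A) t.
t = 2A(√h₀ − √h)/0.006477 = 2·1.631·(√5.979 − √1.431)/0.006477
  = 3.26200 × (2.44520 − 1.19624) / 0.006477 = 629.009 s.

629.0 s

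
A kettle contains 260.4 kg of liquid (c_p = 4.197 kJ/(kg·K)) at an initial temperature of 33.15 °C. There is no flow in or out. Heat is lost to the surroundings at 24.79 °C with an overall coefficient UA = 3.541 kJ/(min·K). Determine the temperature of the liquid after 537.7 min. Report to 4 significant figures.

Heat balance on the well-mixed liquid: M c_p dT/dt = −UA(T − T_amb).
dT/dt = (T_ss − T)/τ with T_ss = T_amb = 24.7900 °C, τ = M c_p/UA = 260.4·4.197/3.541 = 308.641 min.
T approaches T_ss exponentially: T(t) = T_ss + (T₀ − T_ss) e^(−t/τ).
T(537.7) = 24.7900 + (8.36000)·0.175143 = 26.2542 °C.

26.25 °C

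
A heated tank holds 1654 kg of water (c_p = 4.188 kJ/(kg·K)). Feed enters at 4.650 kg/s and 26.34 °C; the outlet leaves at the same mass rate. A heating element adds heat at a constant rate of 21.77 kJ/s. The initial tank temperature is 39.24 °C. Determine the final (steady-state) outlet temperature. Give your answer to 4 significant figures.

27.46 °C

M c_p dT/dt = ṁ c_p (T_in − T) + Q̇.
At steady state dT/dt = 0 ⇒ T_ss = T_in + Q̇/(ṁ c_p) = 26.34 + 21.77/(4.650·4.188) = 27.4579 °C.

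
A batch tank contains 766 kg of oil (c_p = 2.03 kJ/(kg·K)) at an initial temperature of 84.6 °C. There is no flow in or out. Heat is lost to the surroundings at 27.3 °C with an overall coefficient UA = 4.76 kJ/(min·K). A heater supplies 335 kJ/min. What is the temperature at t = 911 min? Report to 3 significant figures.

Lumped-capacitance energy balance: M c_p dT/dt = UA(T_amb − T) + Q̇.
dT/dt = (T_ss − T)/τ with T_ss = T_amb + Q̇/UA = 27.3 + 335/4.76 = 97.678 °C, τ = M c_p/UA = 766·2.03/4.76 = 326.68 min.
T approaches T_ss exponentially: T(t) = T_ss + (T₀ − T_ss) e^(−t/τ).
T(911) = 97.678 + (-13.078)·0.061502 = 96.874 °C.

96.9 °C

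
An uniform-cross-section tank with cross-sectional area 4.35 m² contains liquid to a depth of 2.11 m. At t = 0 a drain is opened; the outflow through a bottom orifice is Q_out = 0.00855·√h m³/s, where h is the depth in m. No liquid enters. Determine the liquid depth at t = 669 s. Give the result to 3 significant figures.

0.632 m

Mass balance (ρ constant): A dh/dt = −0.00855 √h.
∫ h^(−1/2) dh = −(0.00855/A) ∫ dt, giving 2√h = 2√h₀ − (0.00855/A) t.
√h = √2.11 − 0.00855·669/(2·4.35) = 1.4526 − 0.65747 = 0.79512.
h = 0.79512² = 0.63221 m.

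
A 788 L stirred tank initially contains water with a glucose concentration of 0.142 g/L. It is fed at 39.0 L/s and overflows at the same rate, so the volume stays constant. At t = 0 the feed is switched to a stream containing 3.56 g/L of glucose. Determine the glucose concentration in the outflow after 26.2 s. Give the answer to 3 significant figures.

Species balance on the tank: V dC/dt = Q(C_in − C).
Rewrite as dC/dt + C/τ = C_in/τ, τ = V/Q = 20.205 s.
Solution: C(t) = C_in + (C₀ − C_in) e^(−t/τ).
C(26.2) = 3.56 + (0.142 − 3.56)·e^(−26.2/20.205) = 3.56 + (-3.4180)·0.27343 = 2.6254 g/L.

2.63 g/L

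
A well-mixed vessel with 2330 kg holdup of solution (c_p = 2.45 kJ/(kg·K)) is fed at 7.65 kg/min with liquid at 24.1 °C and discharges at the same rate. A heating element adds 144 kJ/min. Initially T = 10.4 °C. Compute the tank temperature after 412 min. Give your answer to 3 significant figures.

26.3 °C

Heat balance on the well-mixed liquid: M c_p dT/dt = ṁ c_p (T_in − T) + 144.
Rearrange: dT/dt = (T_ss − T)/τ with τ = M/ṁ = 304.58 min and T_ss = T_in + Q̇/(ṁ c_p) = 31.783 °C.
This is linear first-order; T(t) = T_ss + (T₀ − T_ss) e^(−t/τ).
T(412) = 31.783 + (-21.383)·e^(−412/304.58) = 31.783 + (-21.383)·0.25854 = 26.255 °C.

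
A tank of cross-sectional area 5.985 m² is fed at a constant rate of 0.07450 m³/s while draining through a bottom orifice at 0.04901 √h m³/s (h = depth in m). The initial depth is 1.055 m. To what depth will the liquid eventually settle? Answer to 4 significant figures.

Accumulation of liquid (constant cross-section A): A dh/dt = Q_in − 0.04901 √h. At steady state dh/dt = 0:
Q_in = 0.04901 √h_ss ⇒ √h_ss = 0.07450/0.04901 = 1.52010.
h_ss = 1.52010² = 2.31070 m. (Since h₀ = 1.055 m < h_ss, the level will rise toward this value.)

2.311 m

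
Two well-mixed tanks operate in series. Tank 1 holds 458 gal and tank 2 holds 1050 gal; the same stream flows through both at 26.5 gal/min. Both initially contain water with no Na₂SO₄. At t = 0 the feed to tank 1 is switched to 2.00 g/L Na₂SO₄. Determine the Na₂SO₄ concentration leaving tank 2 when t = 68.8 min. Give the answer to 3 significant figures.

1.40 g/L

Time constants: τᵢ = Vᵢ/Q for each well-mixed tank.
τ₁ = 458/26.5 = 17.283 min; τ₂ = 1050/26.5 = 39.623 min.
Solving the cascade with C₁(0)=C₂(0)=0 gives C₂(t) = C_in[1 − (τ₁ e^(−t/τ₁) − τ₂ e^(−t/τ₂))/(τ₁ − τ₂)].
At t = 68.8: e^(−t/τ₁) = 0.018671, e^(−t/τ₂) = 0.17616.
C₂ = 2.00·[1 − (17.283·0.018671 − 39.623·0.17616)/(-22.340)] = 2.00·0.70200 = 1.4040 g/L.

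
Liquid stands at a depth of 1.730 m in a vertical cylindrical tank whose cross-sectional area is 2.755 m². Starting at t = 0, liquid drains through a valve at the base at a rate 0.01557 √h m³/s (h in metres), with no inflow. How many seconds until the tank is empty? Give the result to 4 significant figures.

465.5 s

Unsteady balance on liquid volume: A dh/dt = −0.01557 √h.
∫ h^(−1/2) dh = −(0.01557/A) ∫ dt, giving 2√h = 2√h₀ − (0.01557/A) t.
Tank is empty when √h = 0: t_empty = 2A√h₀/0.01557.
t_empty = 2·2.755·√1.730/0.01557 = 5.51000·1.31529/0.01557 = 465.464 s.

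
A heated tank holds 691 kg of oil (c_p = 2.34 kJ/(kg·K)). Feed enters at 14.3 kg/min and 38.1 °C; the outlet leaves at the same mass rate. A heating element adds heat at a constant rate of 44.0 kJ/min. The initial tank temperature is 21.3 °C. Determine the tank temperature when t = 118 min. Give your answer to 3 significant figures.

37.8 °C

Heat balance on the well-mixed liquid: M c_p dT/dt = ṁ c_p (T_in − T) + 44.0.
τ = M/ṁ = 48.322 min; T_ss = T_in + Q̇/(ṁ c_p) = 38.1 + 44.0/(14.3·2.34) = 39.415 °C.
T approaches T_ss exponentially: T(t) = T_ss + (T₀ − T_ss) e^(−t/τ).
T(118) = 39.415 + (-18.115)·e^(−118/48.322) = 39.415 + (-18.115)·0.086989 = 37.839 °C.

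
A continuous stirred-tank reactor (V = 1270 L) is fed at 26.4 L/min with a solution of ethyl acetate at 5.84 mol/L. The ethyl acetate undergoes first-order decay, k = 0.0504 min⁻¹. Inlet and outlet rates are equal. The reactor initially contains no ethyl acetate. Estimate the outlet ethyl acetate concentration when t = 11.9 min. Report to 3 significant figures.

0.974 mol/L

V dC/dt = Q(C_in − C) − k V C.
dC/dt = (Q/V) C_in − (Q/V + k) C; effective rate a = Q/V + k = 0.020787 + 0.0504 = 0.071187 min⁻¹.
C_ss = Q C_in/(Q + kV) = 1.7053 mol/L; C(t) = C_ss + (C₀ − C_ss) e^(−a t).
C(11.9) = 1.7053 + (-1.7053)·e^(−0.071187·11.9) = 1.7053 + (-1.7053)·0.42864 = 0.97435 mol/L.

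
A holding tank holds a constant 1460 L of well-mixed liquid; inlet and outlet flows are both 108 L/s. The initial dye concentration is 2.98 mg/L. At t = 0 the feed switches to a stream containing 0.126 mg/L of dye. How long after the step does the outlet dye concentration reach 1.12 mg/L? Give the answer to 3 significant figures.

14.3 s

Species balance on the tank: V dC/dt = Q(C_in − C), so τ = V/Q = 13.519 s.
C(t) = C_in + (C₀ − C_in) e^(−t/τ). Set C = 1.12 and solve for t:
e^(−t/τ) = (C − C_in)/(C₀ − C_in) = (1.12 − 0.126)/(2.98 − 0.126) = 0.34828
t = −τ ln(…) = 13.519 × 1.0547 = 14.259 s.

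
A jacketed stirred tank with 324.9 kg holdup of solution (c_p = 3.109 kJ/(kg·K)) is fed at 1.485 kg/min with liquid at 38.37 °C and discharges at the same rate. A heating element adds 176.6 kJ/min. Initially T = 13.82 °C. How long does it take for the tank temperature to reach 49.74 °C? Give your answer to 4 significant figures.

185.7 min

Heat balance on the well-mixed liquid: M c_p dT/dt = ṁ c_p (T_in − T) + 176.6.
τ = M/ṁ = 218.788 min; T_ss = T_in + Q̇/(ṁ c_p) = 76.6211 °C.
T(t) = T_ss + (T₀ − T_ss) e^(−t/τ). Set T = 49.74:
e^(−t/τ) = (49.74 − 76.6211)/(13.82 − 76.6211) = 0.428035
t = −218.788 · ln(0.428035) = 185.652 min.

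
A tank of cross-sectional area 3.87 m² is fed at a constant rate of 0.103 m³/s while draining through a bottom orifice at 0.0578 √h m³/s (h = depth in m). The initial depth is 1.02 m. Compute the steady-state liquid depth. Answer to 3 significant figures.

Unsteady balance on liquid volume: A dh/dt = Q_in − 0.0578 √h. At steady state dh/dt = 0:
Q_in = 0.0578 √h_ss ⇒ √h_ss = 0.103/0.0578 = 1.7820.
h_ss = 1.7820² = 3.1755 m. (Since h₀ = 1.02 m < h_ss, the level will rise toward this value.)

3.18 m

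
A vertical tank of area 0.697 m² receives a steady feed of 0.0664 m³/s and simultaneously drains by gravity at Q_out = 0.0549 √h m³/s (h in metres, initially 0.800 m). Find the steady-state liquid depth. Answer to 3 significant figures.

Unsteady balance on liquid volume: A dh/dt = Q_in − 0.0549 √h. At steady state dh/dt = 0:
Q_in = 0.0549 √h_ss ⇒ √h_ss = 0.0664/0.0549 = 1.2095.
h_ss = 1.2095² = 1.4628 m. (Since h₀ = 0.800 m < h_ss, the level will rise toward this value.)

1.46 m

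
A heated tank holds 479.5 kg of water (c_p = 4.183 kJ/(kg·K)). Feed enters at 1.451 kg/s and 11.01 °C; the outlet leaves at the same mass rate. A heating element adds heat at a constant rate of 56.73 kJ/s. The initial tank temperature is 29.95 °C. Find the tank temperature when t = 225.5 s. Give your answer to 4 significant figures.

25.21 °C

First-law balance (no shaft work): M c_p dT/dt = ṁ c_p (T_in − T) + 56.73.
τ = M/ṁ = 330.462 s; T_ss = T_in + Q̇/(ṁ c_p) = 11.01 + 56.73/(1.451·4.183) = 20.3567 °C.
Integrating: T(t) = T_ss + (T₀ − T_ss) e^(−t/τ).
T(225.5) = 20.3567 + (9.59332)·e^(−225.5/330.462) = 20.3567 + (9.59332)·0.505413 = 25.2053 °C.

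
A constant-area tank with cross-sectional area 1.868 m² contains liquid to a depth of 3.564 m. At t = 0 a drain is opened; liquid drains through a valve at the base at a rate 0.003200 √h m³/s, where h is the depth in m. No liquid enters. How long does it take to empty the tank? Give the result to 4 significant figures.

A dh/dt = −Q_out = −0.003200 √h.
Separate and integrate: 2(√h − √h₀) = −(0.003200/A) t.
Tank is empty when √h = 0: t_empty = 2A√h₀/0.003200.
t_empty = 2·1.868·√3.564/0.003200 = 3.73600·1.88786/0.003200 = 2204.07 s.

2204 s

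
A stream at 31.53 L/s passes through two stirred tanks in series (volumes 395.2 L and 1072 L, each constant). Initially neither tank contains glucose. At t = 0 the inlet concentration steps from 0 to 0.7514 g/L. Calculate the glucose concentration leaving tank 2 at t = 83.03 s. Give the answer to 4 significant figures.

0.6485 g/L

Species balance on tank i: dCᵢ/dt = (Cᵢ₋₁ − Cᵢ)/τᵢ with τᵢ = Vᵢ/Q.
τ₁ = 395.2/31.53 = 12.5341 s; τ₂ = 1072/31.53 = 33.9994 s.
Solving the cascade with C₁(0)=C₂(0)=0 gives C₂(t) = C_in[1 − (τ₁ e^(−t/τ₁) − τ₂ e^(−t/τ₂))/(τ₁ − τ₂)].
At t = 83.03: e^(−t/τ₁) = 0.00132767, e^(−t/τ₂) = 0.0869776.
C₂ = 0.7514·[1 − (12.5341·0.00132767 − 33.9994·0.0869776)/(-21.4653)] = 0.7514·0.863009 = 0.648465 g/L.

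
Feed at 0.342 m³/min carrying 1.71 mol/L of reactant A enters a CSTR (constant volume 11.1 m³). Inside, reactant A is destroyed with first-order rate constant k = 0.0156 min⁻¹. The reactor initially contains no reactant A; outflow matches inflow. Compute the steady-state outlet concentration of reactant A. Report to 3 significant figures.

1.14 mol/L

Accumulation = in − out − consumed: V dC/dt = Q C_in − Q C − k V C.
At steady state: 0 = Q C_in − (Q + kV) C_ss, so C_ss = Q C_in/(Q + kV).
C_ss = 0.342·1.71/(0.342 + 0.0156·11.1) = 0.58482/0.51516 = 1.1352 mol/L.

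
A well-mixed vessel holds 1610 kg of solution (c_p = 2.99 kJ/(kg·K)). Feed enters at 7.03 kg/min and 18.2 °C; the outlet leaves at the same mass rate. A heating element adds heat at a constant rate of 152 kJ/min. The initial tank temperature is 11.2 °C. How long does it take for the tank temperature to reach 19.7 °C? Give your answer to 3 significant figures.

Energy balance: M c_p dT/dt = ṁ c_p (T_in − T) + 152.
τ = M/ṁ = 229.02 min; T_ss = T_in + Q̇/(ṁ c_p) = 25.431 °C.
T(t) = T_ss + (T₀ − T_ss) e^(−t/τ). Set T = 19.7:
e^(−t/τ) = (19.7 − 25.431)/(11.2 − 25.431) = 0.40273
t = −229.02 · ln(0.40273) = 208.29 min.

208 min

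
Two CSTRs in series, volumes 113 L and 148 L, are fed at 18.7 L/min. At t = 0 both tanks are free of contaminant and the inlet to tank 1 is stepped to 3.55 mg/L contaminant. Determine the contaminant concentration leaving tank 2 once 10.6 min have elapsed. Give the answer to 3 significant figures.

Each tank obeys Vᵢ dCᵢ/dt = Q(Cᵢ₋₁ − Cᵢ), so τᵢ = Vᵢ/Q.
τ₁ = 113/18.7 = 6.0428 min; τ₂ = 148/18.7 = 7.9144 min.
Tank 1: C₁ = C_in(1 − e^(−t/τ₁)). Tank 2 (τ₁ ≠ τ₂): C₂ = C_in[1 − (τ₁ e^(−t/τ₁) − τ₂ e^(−t/τ₂))/(τ₁ − τ₂)].
At t = 10.6: e^(−t/τ₁) = 0.17305, e^(−t/τ₂) = 0.26202.
C₂ = 3.55·[1 − (6.0428·0.17305 − 7.9144·0.26202)/(-1.8717)] = 3.55·0.45073 = 1.6001 mg/L.

1.60 mg/L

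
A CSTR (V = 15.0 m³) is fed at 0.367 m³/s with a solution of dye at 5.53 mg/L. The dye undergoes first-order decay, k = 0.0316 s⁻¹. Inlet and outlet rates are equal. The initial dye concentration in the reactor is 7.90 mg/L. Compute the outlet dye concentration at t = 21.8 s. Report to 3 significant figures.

Accumulation = in − out − consumed: V dC/dt = Q C_in − Q C − k V C.
dC/dt = (Q/V) C_in − (Q/V + k) C; effective rate a = Q/V + k = 0.024467 + 0.0316 = 0.056067 s⁻¹.
C_ss = Q C_in/(Q + kV) = 2.4132 mg/L; C(t) = C_ss + (C₀ − C_ss) e^(−a t).
C(21.8) = 2.4132 + (5.4868)·e^(−0.056067·21.8) = 2.4132 + (5.4868)·0.29457 = 4.0294 mg/L.

4.03 mg/L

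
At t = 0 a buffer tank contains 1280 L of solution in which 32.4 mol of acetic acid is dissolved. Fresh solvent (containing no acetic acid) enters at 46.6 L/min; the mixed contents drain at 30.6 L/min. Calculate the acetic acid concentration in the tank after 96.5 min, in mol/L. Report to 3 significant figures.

0.00253 mol/L

Let m(t) be the amount of acetic acid. Volume: V(t) = V₀ + (Q_in − Q_out) t = 1280 + 16.000 t; V(96.5) = 2824.0 L.
Species balance (pure solvent in): dm/dt = −Q_out · m/V(t).
Separate: dm/m = −Q_out dt/V(t) ⇒ ln(m/m₀) = −(Q_out/(Q_in−Q_out)) ln(V/V₀).
m = m₀ (V₀/V)^(Q_out/(Q_in−Q_out)) = 32.4 × (1280/2824.0)^(1.9125) = 7.1335 mol.
C = m/V = 7.1335/2824.0 = 0.0025260 mol/L.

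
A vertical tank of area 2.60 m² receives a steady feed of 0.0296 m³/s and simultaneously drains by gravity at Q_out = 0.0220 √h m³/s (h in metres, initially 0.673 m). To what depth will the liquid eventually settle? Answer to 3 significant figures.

Level balance: A dh/dt = 0.0296 − 0.0220 √h. Setting dh/dt = 0:
Q_in = 0.0220 √h_ss ⇒ √h_ss = 0.0296/0.0220 = 1.3455.
h_ss = 1.3455² = 1.8102 m. (Since h₀ = 0.673 m < h_ss, the level will rise toward this value.)

1.81 m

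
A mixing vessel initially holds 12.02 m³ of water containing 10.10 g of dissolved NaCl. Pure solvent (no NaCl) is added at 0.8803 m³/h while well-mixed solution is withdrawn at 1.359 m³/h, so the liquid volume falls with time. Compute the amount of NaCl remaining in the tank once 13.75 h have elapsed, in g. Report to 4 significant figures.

1.063 g

Let m(t) be the amount of NaCl. Volume: V(t) = V₀ + (Q_in − Q_out) t = 12.02 − 0.478700 t; V(13.75) = 5.43787 m³.
Solute balance: dm/dt = 0 − Q_out C = −Q_out m/V(t).
dm/m = −Q_out dt/(V₀ − 0.478700 t); integrating gives ln(m/m₀) = −(Q_out/(Q_in−Q_out)) ln(V/V₀).
m = m₀ (V₀/V)^(Q_out/(Q_in−Q_out)) = 10.10 × (12.02/5.43787)^(-2.83894) = 1.06262 g.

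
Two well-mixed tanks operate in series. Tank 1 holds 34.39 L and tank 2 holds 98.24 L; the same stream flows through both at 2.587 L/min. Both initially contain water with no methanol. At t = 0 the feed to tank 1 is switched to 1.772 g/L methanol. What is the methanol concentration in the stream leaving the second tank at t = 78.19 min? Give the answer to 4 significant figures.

1.427 g/L

Each tank obeys Vᵢ dCᵢ/dt = Q(Cᵢ₋₁ − Cᵢ), so τᵢ = Vᵢ/Q.
τ₁ = 34.39/2.587 = 13.2934 min; τ₂ = 98.24/2.587 = 37.9745 min.
Tank 1: C₁ = C_in(1 − e^(−t/τ₁)). Tank 2 (τ₁ ≠ τ₂): C₂ = C_in[1 − (τ₁ e^(−t/τ₁) − τ₂ e^(−t/τ₂))/(τ₁ − τ₂)].
At t = 78.19: e^(−t/τ₁) = 0.00278956, e^(−t/τ₂) = 0.127580.
C₂ = 1.772·[1 − (13.2934·0.00278956 − 37.9745·0.127580)/(-24.6811)] = 1.772·0.805208 = 1.42683 g/L.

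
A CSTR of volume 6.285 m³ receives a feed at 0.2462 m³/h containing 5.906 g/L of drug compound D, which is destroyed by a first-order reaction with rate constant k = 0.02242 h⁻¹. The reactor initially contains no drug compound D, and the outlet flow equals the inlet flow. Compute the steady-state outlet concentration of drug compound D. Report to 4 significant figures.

Species balance: V dC/dt = Q C_in − Q C − k V C.
Steady state (dC/dt = 0): C_ss = Q C_in/(Q + kV) = C_in/(1 + kV/Q).
C_ss = 0.2462·5.906/(0.2462 + 0.02242·6.285) = 1.45406/0.387110 = 3.75619 g/L.

3.756 g/L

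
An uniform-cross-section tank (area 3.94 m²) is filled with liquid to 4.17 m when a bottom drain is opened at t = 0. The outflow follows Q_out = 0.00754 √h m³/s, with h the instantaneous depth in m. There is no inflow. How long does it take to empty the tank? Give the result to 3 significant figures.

A dh/dt = −Q_out = −0.00754 √h.
This is separable: 2 d(√h)/dt = −0.00754/A, so √h = √h₀ − (0.00754/(2A)) t.
Tank is empty when √h = 0: t_empty = 2A√h₀/0.00754.
t_empty = 2·3.94·√4.17/0.00754 = 7.8800·2.0421/0.00754 = 2134.1 s.

2130 s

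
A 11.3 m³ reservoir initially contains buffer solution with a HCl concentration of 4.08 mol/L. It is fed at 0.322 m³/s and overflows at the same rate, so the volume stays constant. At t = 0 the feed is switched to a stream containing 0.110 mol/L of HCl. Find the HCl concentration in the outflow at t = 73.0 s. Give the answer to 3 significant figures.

0.606 mol/L

Accumulation = in − out for the solute gives V dC/dt = Q(C_in − C).
So dC/dt = (C_in − C)/τ with τ = V/Q = 11.3/0.322 = 35.093 s.
Solution: C(t) = C_in + (C₀ − C_in) e^(−t/τ).
C(73.0) = 0.110 + (4.08 − 0.110)·e^(−73.0/35.093) = 0.110 + (3.9700)·0.12491 = 0.60589 mol/L.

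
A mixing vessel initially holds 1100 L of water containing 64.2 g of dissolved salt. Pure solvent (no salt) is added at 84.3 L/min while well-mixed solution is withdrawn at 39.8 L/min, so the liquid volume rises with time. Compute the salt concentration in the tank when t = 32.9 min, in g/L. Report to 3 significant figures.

0.0117 g/L

Total volume: dV/dt = Q_in − Q_out = 44.500 L/min, so V(t) = 1100 + 44.500 t and V(32.9) = 2564.1 L.
No salt enters, so dm/dt = −Q_out · (m/V).
dm/m = −Q_out dt/(V₀ + 44.500 t); integrating gives ln(m/m₀) = −(Q_out/(Q_in−Q_out)) ln(V/V₀).
m = m₀ (V₀/V)^(Q_out/(Q_in−Q_out)) = 64.2 × (1100/2564.1)^(0.89438) = 30.118 g.
C = m/V = 30.118/2564.1 = 0.011746 g/L.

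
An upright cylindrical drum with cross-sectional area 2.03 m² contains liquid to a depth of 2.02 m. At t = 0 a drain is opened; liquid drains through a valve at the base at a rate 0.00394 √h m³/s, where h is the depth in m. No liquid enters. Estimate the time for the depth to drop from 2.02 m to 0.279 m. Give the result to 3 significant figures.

920 s

Mass balance (ρ constant): A dh/dt = −0.00394 √h.
∫ h^(−1/2) dh = −(0.00394/A) ∫ dt, giving 2√h = 2√h₀ − (0.00394/A) t.
t = 2A(√h₀ − √h)/0.00394 = 2·2.03·(√2.02 − √0.279)/0.00394
  = 4.0600 × (1.4213 − 0.52820) / 0.00394 = 920.26 s.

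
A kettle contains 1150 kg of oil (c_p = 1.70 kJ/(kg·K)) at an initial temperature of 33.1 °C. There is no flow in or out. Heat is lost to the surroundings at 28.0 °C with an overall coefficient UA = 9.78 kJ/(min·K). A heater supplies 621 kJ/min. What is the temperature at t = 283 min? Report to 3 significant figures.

77.3 °C

Heat balance on the well-mixed liquid: M c_p dT/dt = −UA(T − T_amb) + Q̇.
dT/dt = (T_ss − T)/τ with T_ss = T_amb + Q̇/UA = 28.0 + 621/9.78 = 91.497 °C, τ = M c_p/UA = 1150·1.70/9.78 = 199.90 min.
This is linear first-order; T(t) = T_ss + (T₀ − T_ss) e^(−t/τ).
T(283) = 91.497 + (-58.397)·0.24275 = 77.321 °C.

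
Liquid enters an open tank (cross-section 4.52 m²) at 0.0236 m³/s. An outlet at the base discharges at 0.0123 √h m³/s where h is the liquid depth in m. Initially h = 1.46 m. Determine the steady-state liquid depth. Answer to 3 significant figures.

3.68 m

Mass balance (ρ constant): A dh/dt = Q_in − 0.0123 √h. At steady state dh/dt = 0:
Q_in = 0.0123 √h_ss ⇒ √h_ss = 0.0236/0.0123 = 1.9187.
h_ss = 1.9187² = 3.6814 m. (Since h₀ = 1.46 m < h_ss, the level will rise toward this value.)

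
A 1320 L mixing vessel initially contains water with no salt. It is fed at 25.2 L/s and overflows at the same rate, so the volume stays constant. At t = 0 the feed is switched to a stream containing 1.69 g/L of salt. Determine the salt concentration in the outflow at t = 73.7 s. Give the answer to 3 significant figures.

Species balance on the tank: V dC/dt = Q(C_in − C).
Rewrite as dC/dt + C/τ = C_in/τ, τ = V/Q = 52.381 s.
Integrating: C(t) = C_in + (C₀ − C_in) e^(−t/τ).
C(73.7) = 1.69 + (0 − 1.69)·e^(−73.7/52.381) = 1.69 + (-1.6900)·0.24488 = 1.2762 g/L.

1.28 g/L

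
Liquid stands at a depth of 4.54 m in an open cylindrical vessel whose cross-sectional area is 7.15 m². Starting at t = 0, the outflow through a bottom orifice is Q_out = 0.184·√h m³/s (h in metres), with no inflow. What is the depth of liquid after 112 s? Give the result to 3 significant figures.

0.476 m

Mass balance (ρ constant): A dh/dt = −0.184 √h.
∫ h^(−1/2) dh = −(0.184/A) ∫ dt, giving 2√h = 2√h₀ − (0.184/A) t.
√h = √4.54 − 0.184·112/(2·7.15) = 2.1307 − 1.4411 = 0.68961.
h = 0.68961² = 0.47556 m.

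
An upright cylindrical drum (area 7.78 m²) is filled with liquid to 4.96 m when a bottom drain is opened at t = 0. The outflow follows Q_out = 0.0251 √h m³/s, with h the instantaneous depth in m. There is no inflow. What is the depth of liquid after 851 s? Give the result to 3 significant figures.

0.730 m

Accumulation of liquid (constant cross-section A): A dh/dt = −0.0251 √h.
This is separable: 2 d(√h)/dt = −0.0251/A, so √h = √h₀ − (0.0251/(2A)) t.
√h = √4.96 − 0.0251·851/(2·7.78) = 2.2271 − 1.3728 = 0.85435.
h = 0.85435² = 0.72991 m.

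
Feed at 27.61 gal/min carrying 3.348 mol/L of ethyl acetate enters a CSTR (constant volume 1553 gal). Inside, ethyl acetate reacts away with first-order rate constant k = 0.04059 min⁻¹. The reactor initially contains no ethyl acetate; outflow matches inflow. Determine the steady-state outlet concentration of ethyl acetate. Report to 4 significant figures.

1.020 mol/L

Accumulation = in − out − consumed: V dC/dt = Q C_in − Q C − k V C.
At steady state: 0 = Q C_in − (Q + kV) C_ss, so C_ss = Q C_in/(Q + kV).
C_ss = 27.61·3.348/(27.61 + 0.04059·1553) = 92.4383/90.6463 = 1.01977 mol/L.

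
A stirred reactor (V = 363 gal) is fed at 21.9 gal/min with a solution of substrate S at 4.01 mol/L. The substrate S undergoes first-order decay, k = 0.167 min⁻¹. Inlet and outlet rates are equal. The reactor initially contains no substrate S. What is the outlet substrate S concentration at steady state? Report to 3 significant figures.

V dC/dt = Q(C_in − C) − k V C.
At steady state: 0 = Q C_in − (Q + kV) C_ss, so C_ss = Q C_in/(Q + kV).
C_ss = 21.9·4.01/(21.9 + 0.167·363) = 87.819/82.521 = 1.0642 mol/L.

1.06 mol/L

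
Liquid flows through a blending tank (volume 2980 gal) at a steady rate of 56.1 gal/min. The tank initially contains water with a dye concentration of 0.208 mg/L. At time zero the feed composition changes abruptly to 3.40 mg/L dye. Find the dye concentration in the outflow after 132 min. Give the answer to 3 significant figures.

3.13 mg/L

Unsteady species balance (constant V, well mixed): V dC/dt = Q(C_in − C).
Rewrite as dC/dt + C/τ = C_in/τ, τ = V/Q = 53.119 min.
Integrating: C(t) = C_in + (C₀ − C_in) e^(−t/τ).
C(132) = 3.40 + (0.208 − 3.40)·e^(−132/53.119) = 3.40 + (-3.1920)·0.083328 = 3.1340 mg/L.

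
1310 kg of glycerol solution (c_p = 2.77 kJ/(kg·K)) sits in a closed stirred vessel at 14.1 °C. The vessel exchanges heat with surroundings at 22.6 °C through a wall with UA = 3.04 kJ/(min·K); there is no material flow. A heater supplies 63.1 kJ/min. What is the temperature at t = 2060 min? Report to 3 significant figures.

Lumped-capacitance energy balance: M c_p dT/dt = UA(T_amb − T) + Q̇.
dT/dt = (T_ss − T)/τ with T_ss = T_amb + Q̇/UA = 22.6 + 63.1/3.04 = 43.357 °C, τ = M c_p/UA = 1310·2.77/3.04 = 1193.7 min.
Solution: T(t) = T_ss + (T₀ − T_ss) e^(−t/τ).
T(2060) = 43.357 + (-29.257)·0.17803 = 38.148 °C.

38.1 °C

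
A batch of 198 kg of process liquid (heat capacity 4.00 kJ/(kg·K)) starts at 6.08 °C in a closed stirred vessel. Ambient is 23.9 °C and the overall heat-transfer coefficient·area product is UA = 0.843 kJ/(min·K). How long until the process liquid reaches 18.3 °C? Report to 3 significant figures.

1090 min

M c_p dT/dt = −UA(T − T_amb).
τ = M c_p/UA = 939.50 min; T_ss = T_amb = 23.900 °C.
T(t) = T_ss + (T₀ − T_ss)e^(−t/τ); set T = 18.3:
t = −τ ln[(T − T_ss)/(T₀ − T_ss)] = −939.50 · ln(0.31425) = 1087.5 min.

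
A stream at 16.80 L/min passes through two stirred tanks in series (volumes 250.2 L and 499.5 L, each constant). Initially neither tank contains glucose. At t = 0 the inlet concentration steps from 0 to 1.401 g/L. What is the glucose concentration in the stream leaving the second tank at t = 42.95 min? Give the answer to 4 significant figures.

Species balance on tank i: dCᵢ/dt = (Cᵢ₋₁ − Cᵢ)/τᵢ with τᵢ = Vᵢ/Q.
τ₁ = 250.2/16.80 = 14.8929 min; τ₂ = 499.5/16.80 = 29.7321 min.
Tank 1: C₁ = C_in(1 − e^(−t/τ₁)). Tank 2 (τ₁ ≠ τ₂): C₂ = C_in[1 − (τ₁ e^(−t/τ₁) − τ₂ e^(−t/τ₂))/(τ₁ − τ₂)].
At t = 42.95: e^(−t/τ₁) = 0.0559144, e^(−t/τ₂) = 0.235849.
C₂ = 1.401·[1 − (14.8929·0.0559144 − 29.7321·0.235849)/(-14.8393)] = 1.401·0.583567 = 0.817578 g/L.

0.8176 g/L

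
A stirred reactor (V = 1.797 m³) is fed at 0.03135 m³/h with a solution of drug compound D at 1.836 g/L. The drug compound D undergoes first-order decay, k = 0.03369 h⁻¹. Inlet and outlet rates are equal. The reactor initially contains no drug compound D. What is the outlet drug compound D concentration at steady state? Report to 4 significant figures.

Species balance: V dC/dt = Q C_in − Q C − k V C.
Steady state (dC/dt = 0): C_ss = Q C_in/(Q + kV) = C_in/(1 + kV/Q).
C_ss = 0.03135·1.836/(0.03135 + 0.03369·1.797) = 0.0575586/0.0918909 = 0.626380 g/L.

0.6264 g/L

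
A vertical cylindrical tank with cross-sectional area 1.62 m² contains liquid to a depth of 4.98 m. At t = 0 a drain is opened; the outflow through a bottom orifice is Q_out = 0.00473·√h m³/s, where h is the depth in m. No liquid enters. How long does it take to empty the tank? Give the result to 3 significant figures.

1530 s

Accumulation of liquid (constant cross-section A): A dh/dt = −0.00473 √h.
∫ h^(−1/2) dh = −(0.00473/A) ∫ dt, giving 2√h = 2√h₀ − (0.00473/A) t.
Tank is empty when √h = 0: t_empty = 2A√h₀/0.00473.
t_empty = 2·1.62·√4.98/0.00473 = 3.2400·2.2316/0.00473 = 1528.6 s.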